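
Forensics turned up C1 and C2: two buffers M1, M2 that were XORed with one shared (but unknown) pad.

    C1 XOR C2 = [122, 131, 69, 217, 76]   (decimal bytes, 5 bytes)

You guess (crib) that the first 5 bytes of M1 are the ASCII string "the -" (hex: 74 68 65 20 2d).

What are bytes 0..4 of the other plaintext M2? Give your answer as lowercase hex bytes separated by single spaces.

0e eb 20 f9 61

Since C1 ⊕ C2 = M1 ⊕ M2, XORing with the guessed M1 bytes yields the corresponding M2 bytes: M2 = (C1 ⊕ C2) ⊕ M1.
7a xor 74 = 0e
83 xor 68 = eb
45 xor 65 = 20
d9 xor 20 = f9
4c xor 2d = 61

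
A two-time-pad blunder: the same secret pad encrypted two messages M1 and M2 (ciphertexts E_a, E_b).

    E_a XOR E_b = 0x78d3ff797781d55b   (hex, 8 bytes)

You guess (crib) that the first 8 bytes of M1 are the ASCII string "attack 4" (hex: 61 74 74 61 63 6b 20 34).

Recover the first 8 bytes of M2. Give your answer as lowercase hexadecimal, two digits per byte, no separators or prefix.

19a78b1814eaf56f

Since E_a ⊕ E_b = M1 ⊕ M2, XORing with the guessed M1 bytes yields the corresponding M2 bytes: M2 = (E_a ⊕ E_b) ⊕ M1.
byte 0: 120 xor  97 =  25
byte 1: 211 xor 116 = 167
byte 2: 255 xor 116 = 139
byte 3: 121 xor  97 =  24
byte 4: 119 xor  99 =  20
byte 5: 129 xor 107 = 234
byte 6: 213 xor  32 = 245
byte 7:  91 xor  52 = 111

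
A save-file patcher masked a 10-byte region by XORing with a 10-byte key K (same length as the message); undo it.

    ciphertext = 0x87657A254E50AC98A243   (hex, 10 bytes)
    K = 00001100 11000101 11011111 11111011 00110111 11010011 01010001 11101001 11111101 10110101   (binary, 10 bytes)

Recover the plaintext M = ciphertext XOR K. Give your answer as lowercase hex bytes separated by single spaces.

XOR is its own inverse, so applying the key byte-wise gives the result directly.
135 ⊕  12 = 139
101 ⊕ 197 = 160
122 ⊕ 223 = 165
 37 ⊕ 251 = 222
 78 ⊕  55 = 121
 80 ⊕ 211 = 131
172 ⊕  81 = 253
152 ⊕ 233 = 113
162 ⊕ 253 =  95
 67 ⊕ 181 = 246

8b a0 a5 de 79 83 fd 71 5f f6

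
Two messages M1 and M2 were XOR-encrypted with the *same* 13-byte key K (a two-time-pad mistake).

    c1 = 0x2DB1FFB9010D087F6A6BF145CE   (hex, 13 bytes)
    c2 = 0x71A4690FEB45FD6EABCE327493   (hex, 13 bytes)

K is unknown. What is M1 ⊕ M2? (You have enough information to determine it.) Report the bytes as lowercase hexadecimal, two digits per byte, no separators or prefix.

5c1596b6ea48f511c1a5c3315d

c1 ⊕ c2 = (M1 ⊕ K) ⊕ (M2 ⊕ K) = M1 ⊕ M2 — the shared key cancels under XOR.
byte 0: 2d ^ 71 = 5c
byte 1: b1 ^ a4 = 15
byte 2: ff ^ 69 = 96
byte 3: b9 ^ 0f = b6
byte 4: 01 ^ eb = ea
byte 5: 0d ^ 45 = 48
byte 6: 08 ^ fd = f5
byte 7: 7f ^ 6e = 11
byte 8: 6a ^ ab = c1
byte 9: 6b ^ ce = a5
byte 10: f1 ^ 32 = c3
byte 11: 45 ^ 74 = 31
byte 12: ce ^ 93 = 5d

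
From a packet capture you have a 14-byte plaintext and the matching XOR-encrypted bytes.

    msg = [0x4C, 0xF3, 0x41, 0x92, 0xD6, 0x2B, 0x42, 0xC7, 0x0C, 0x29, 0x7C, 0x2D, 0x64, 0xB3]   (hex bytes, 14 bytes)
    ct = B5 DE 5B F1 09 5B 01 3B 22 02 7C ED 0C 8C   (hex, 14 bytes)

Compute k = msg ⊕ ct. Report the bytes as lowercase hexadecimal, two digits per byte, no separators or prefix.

Since ct = msg ⊕ k, XORing both sides with msg gives k = msg ⊕ ct.
4c XOR b5 = f9
f3 XOR de = 2d
41 XOR 5b = 1a
92 XOR f1 = 63
d6 XOR 09 = df
2b XOR 5b = 70
42 XOR 01 = 43
c7 XOR 3b = fc
0c XOR 22 = 2e
29 XOR 02 = 2b
7c XOR 7c = 00
2d XOR ed = c0
64 XOR 0c = 68
b3 XOR 8c = 3f

f92d1a63df7043fc2e2b00c0683f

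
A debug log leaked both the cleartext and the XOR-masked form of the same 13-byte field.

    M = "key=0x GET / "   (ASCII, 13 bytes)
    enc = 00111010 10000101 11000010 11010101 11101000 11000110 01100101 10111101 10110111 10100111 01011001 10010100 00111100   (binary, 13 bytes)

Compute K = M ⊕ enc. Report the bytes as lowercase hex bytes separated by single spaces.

Since enc = M ⊕ K, XORing both sides with M gives K = M ⊕ enc.
01101011 xor 00111010 = 01010001
01100101 xor 10000101 = 11100000
01111001 xor 11000010 = 10111011
00111101 xor 11010101 = 11101000
00110000 xor 11101000 = 11011000
01111000 xor 11000110 = 10111110
00100000 xor 01100101 = 01000101
01000111 xor 10111101 = 11111010
01000101 xor 10110111 = 11110010
01010100 xor 10100111 = 11110011
00100000 xor 01011001 = 01111001
00101111 xor 10010100 = 10111011
00100000 xor 00111100 = 00011100

51 e0 bb e8 d8 be 45 fa f2 f3 79 bb 1c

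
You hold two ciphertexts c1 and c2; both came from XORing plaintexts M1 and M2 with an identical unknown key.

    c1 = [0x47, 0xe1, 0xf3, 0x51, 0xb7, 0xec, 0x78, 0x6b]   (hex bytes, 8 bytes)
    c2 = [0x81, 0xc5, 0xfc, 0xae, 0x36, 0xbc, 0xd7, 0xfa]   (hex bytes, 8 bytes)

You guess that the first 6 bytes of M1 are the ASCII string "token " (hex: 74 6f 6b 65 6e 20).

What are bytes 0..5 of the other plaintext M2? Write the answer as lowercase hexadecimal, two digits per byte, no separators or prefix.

First, c1 ⊕ c2 = (M1 ⊕ K) ⊕ (M2 ⊕ K) = M1 ⊕ M2, so the key drops out. Then M2 = (M1 ⊕ M2) ⊕ M1 over the first 6 bytes.
byte 0: (47 XOR 81) XOR 74 = c6 XOR 74 = b2
byte 1: (e1 XOR c5) XOR 6f = 24 XOR 6f = 4b
byte 2: (f3 XOR fc) XOR 6b = 0f XOR 6b = 64
byte 3: (51 XOR ae) XOR 65 = ff XOR 65 = 9a
byte 4: (b7 XOR 36) XOR 6e = 81 XOR 6e = ef
byte 5: (ec XOR bc) XOR 20 = 50 XOR 20 = 70

b24b649aef70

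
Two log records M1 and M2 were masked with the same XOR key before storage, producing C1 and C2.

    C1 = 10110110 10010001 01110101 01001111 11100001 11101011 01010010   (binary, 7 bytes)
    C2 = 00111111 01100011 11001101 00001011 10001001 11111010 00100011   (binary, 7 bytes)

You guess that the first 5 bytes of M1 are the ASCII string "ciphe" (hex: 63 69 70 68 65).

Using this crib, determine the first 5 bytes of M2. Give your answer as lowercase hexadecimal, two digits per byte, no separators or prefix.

ea9bc82c0d

First, C1 ⊕ C2 = (M1 ⊕ K) ⊕ (M2 ⊕ K) = M1 ⊕ M2, so the key drops out. Then M2 = (M1 ⊕ M2) ⊕ M1 over the first 5 bytes.
byte 0: (b6 xor 3f) xor 63 = 89 xor 63 = ea
byte 1: (91 xor 63) xor 69 = f2 xor 69 = 9b
byte 2: (75 xor cd) xor 70 = b8 xor 70 = c8
byte 3: (4f xor 0b) xor 68 = 44 xor 68 = 2c
byte 4: (e1 xor 89) xor 65 = 68 xor 65 = 0d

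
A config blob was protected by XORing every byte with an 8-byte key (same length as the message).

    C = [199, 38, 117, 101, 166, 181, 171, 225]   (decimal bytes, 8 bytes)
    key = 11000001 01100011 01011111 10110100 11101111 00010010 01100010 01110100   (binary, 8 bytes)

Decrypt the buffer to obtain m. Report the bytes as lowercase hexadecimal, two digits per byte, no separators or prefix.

06452ad149a7c995

XOR is its own inverse, so applying the key byte-wise gives the result directly.
byte 0: c7 XOR c1 = 06
byte 1: 26 XOR 63 = 45
byte 2: 75 XOR 5f = 2a
byte 3: 65 XOR b4 = d1
byte 4: a6 XOR ef = 49
byte 5: b5 XOR 12 = a7
byte 6: ab XOR 62 = c9
byte 7: e1 XOR 74 = 95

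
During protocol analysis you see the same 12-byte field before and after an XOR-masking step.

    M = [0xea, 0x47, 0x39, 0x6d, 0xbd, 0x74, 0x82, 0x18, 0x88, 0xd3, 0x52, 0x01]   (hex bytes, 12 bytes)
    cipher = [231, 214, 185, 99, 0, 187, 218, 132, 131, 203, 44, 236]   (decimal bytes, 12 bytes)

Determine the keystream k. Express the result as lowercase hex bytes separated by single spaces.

0d 91 80 0e bd cf 58 9c 0b 18 7e ed

Since cipher = M ⊕ k, XORing both sides with M gives k = M ⊕ cipher.
234 ^ 231 =  13
 71 ^ 214 = 145
 57 ^ 185 = 128
109 ^  99 =  14
189 ^   0 = 189
116 ^ 187 = 207
130 ^ 218 =  88
 24 ^ 132 = 156
136 ^ 131 =  11
211 ^ 203 =  24
 82 ^  44 = 126
  1 ^ 236 = 237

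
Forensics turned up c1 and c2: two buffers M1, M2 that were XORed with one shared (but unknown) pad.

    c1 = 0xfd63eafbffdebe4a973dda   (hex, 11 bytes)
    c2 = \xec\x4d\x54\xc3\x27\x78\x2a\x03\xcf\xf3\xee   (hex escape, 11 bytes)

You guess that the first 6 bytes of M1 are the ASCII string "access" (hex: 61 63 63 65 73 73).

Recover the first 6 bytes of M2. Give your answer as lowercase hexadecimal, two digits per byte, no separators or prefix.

First, c1 ⊕ c2 = (M1 ⊕ K) ⊕ (M2 ⊕ K) = M1 ⊕ M2, so the key drops out. Then M2 = (M1 ⊕ M2) ⊕ M1 over the first 6 bytes.
byte 0: (fd XOR ec) XOR 61 = 11 XOR 61 = 70
byte 1: (63 XOR 4d) XOR 63 = 2e XOR 63 = 4d
byte 2: (ea XOR 54) XOR 63 = be XOR 63 = dd
byte 3: (fb XOR c3) XOR 65 = 38 XOR 65 = 5d
byte 4: (ff XOR 27) XOR 73 = d8 XOR 73 = ab
byte 5: (de XOR 78) XOR 73 = a6 XOR 73 = d5

704ddd5dabd5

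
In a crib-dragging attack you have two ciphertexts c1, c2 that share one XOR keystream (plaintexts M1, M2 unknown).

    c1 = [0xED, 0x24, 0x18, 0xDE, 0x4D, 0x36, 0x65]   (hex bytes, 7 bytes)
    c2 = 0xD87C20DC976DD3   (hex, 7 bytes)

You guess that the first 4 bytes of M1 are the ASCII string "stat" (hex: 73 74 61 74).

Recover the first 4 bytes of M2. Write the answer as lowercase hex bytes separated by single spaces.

46 2c 59 76

First, c1 ⊕ c2 = (M1 ⊕ K) ⊕ (M2 ⊕ K) = M1 ⊕ M2, so the key drops out. Then M2 = (M1 ⊕ M2) ⊕ M1 over the first 4 bytes.
byte 0: (ed xor d8) xor 73 = 35 xor 73 = 46
byte 1: (24 xor 7c) xor 74 = 58 xor 74 = 2c
byte 2: (18 xor 20) xor 61 = 38 xor 61 = 59
byte 3: (de xor dc) xor 74 = 02 xor 74 = 76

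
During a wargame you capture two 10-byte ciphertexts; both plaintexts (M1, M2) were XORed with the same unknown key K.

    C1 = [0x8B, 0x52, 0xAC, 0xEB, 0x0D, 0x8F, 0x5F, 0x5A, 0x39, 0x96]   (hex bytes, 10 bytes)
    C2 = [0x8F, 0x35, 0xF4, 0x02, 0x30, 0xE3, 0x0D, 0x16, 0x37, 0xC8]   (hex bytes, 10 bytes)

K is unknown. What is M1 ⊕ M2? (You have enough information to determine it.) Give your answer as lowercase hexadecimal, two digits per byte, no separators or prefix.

046758e93d6c524c0e5e

C1 ⊕ C2 = (M1 ⊕ K) ⊕ (M2 ⊕ K) = M1 ⊕ M2 — the shared key cancels under XOR.
byte 0: 10001011 xor 10001111 = 00000100
byte 1: 01010010 xor 00110101 = 01100111
byte 2: 10101100 xor 11110100 = 01011000
byte 3: 11101011 xor 00000010 = 11101001
byte 4: 00001101 xor 00110000 = 00111101
byte 5: 10001111 xor 11100011 = 01101100
byte 6: 01011111 xor 00001101 = 01010010
byte 7: 01011010 xor 00010110 = 01001100
byte 8: 00111001 xor 00110111 = 00001110
byte 9: 10010110 xor 11001000 = 01011110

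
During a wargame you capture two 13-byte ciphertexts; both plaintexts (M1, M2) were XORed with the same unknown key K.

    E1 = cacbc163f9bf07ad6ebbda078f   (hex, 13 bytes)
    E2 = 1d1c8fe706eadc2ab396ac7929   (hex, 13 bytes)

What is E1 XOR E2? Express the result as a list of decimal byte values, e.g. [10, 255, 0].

E1 ⊕ E2 = (M1 ⊕ K) ⊕ (M2 ⊕ K) = M1 ⊕ M2 — the shared key cancels under XOR.
byte 0: ca XOR 1d = d7
byte 1: cb XOR 1c = d7
byte 2: c1 XOR 8f = 4e
byte 3: 63 XOR e7 = 84
byte 4: f9 XOR 06 = ff
byte 5: bf XOR ea = 55
byte 6: 07 XOR dc = db
byte 7: ad XOR 2a = 87
byte 8: 6e XOR b3 = dd
byte 9: bb XOR 96 = 2d
byte 10: da XOR ac = 76
byte 11: 07 XOR 79 = 7e
byte 12: 8f XOR 29 = a6

[215, 215, 78, 132, 255, 85, 219, 135, 221, 45, 118, 126, 166]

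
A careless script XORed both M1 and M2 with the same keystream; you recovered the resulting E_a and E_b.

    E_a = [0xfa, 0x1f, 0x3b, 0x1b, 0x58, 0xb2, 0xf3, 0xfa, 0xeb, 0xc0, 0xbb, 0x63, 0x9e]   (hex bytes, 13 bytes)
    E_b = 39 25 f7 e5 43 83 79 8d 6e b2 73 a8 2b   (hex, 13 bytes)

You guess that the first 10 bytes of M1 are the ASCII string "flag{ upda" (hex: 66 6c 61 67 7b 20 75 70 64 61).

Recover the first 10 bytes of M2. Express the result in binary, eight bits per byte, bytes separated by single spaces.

10100101 01010110 10101101 10011001 01100000 00010001 11111111 00000111 11100001 00010011

First, E_a ⊕ E_b = (M1 ⊕ K) ⊕ (M2 ⊕ K) = M1 ⊕ M2, so the key drops out. Then M2 = (M1 ⊕ M2) ⊕ M1 over the first 10 bytes.
byte 0: (fa XOR 39) XOR 66 = c3 XOR 66 = a5
byte 1: (1f XOR 25) XOR 6c = 3a XOR 6c = 56
byte 2: (3b XOR f7) XOR 61 = cc XOR 61 = ad
byte 3: (1b XOR e5) XOR 67 = fe XOR 67 = 99
byte 4: (58 XOR 43) XOR 7b = 1b XOR 7b = 60
byte 5: (b2 XOR 83) XOR 20 = 31 XOR 20 = 11
byte 6: (f3 XOR 79) XOR 75 = 8a XOR 75 = ff
byte 7: (fa XOR 8d) XOR 70 = 77 XOR 70 = 07
byte 8: (eb XOR 6e) XOR 64 = 85 XOR 64 = e1
byte 9: (c0 XOR b2) XOR 61 = 72 XOR 61 = 13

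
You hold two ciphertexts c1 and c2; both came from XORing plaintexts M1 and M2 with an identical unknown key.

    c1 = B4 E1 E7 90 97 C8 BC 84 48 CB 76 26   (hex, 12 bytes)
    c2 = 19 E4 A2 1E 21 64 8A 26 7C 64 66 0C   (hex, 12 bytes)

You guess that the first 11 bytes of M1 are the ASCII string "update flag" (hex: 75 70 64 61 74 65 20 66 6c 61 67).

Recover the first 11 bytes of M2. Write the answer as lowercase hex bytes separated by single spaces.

First, c1 ⊕ c2 = (M1 ⊕ K) ⊕ (M2 ⊕ K) = M1 ⊕ M2, so the key drops out. Then M2 = (M1 ⊕ M2) ⊕ M1 over the first 11 bytes.
byte 0: (b4 ⊕ 19) ⊕ 75 = ad ⊕ 75 = d8
byte 1: (e1 ⊕ e4) ⊕ 70 = 05 ⊕ 70 = 75
byte 2: (e7 ⊕ a2) ⊕ 64 = 45 ⊕ 64 = 21
byte 3: (90 ⊕ 1e) ⊕ 61 = 8e ⊕ 61 = ef
byte 4: (97 ⊕ 21) ⊕ 74 = b6 ⊕ 74 = c2
byte 5: (c8 ⊕ 64) ⊕ 65 = ac ⊕ 65 = c9
byte 6: (bc ⊕ 8a) ⊕ 20 = 36 ⊕ 20 = 16
byte 7: (84 ⊕ 26) ⊕ 66 = a2 ⊕ 66 = c4
byte 8: (48 ⊕ 7c) ⊕ 6c = 34 ⊕ 6c = 58
byte 9: (cb ⊕ 64) ⊕ 61 = af ⊕ 61 = ce
byte 10: (76 ⊕ 66) ⊕ 67 = 10 ⊕ 67 = 77

d8 75 21 ef c2 c9 16 c4 58 ce 77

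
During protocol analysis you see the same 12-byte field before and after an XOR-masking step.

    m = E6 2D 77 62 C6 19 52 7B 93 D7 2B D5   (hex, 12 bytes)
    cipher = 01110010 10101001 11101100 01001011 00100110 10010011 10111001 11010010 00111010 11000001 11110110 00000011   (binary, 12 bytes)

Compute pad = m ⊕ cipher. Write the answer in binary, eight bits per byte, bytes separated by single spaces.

Since cipher = m ⊕ pad, XORing both sides with m gives pad = m ⊕ cipher.
byte 0: e6 ⊕ 72 = 94
byte 1: 2d ⊕ a9 = 84
byte 2: 77 ⊕ ec = 9b
byte 3: 62 ⊕ 4b = 29
byte 4: c6 ⊕ 26 = e0
byte 5: 19 ⊕ 93 = 8a
byte 6: 52 ⊕ b9 = eb
byte 7: 7b ⊕ d2 = a9
byte 8: 93 ⊕ 3a = a9
byte 9: d7 ⊕ c1 = 16
byte 10: 2b ⊕ f6 = dd
byte 11: d5 ⊕ 03 = d6

10010100 10000100 10011011 00101001 11100000 10001010 11101011 10101001 10101001 00010110 11011101 11010110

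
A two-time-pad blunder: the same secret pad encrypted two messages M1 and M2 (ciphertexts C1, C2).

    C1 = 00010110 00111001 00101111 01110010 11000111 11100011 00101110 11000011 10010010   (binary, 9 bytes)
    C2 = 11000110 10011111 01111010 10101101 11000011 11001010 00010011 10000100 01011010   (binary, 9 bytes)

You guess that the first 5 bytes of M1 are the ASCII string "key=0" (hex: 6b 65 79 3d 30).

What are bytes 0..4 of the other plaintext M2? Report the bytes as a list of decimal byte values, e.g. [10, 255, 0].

First, C1 ⊕ C2 = (M1 ⊕ K) ⊕ (M2 ⊕ K) = M1 ⊕ M2, so the key drops out. Then M2 = (M1 ⊕ M2) ⊕ M1 over the first 5 bytes.
byte 0: (16 XOR c6) XOR 6b = d0 XOR 6b = bb
byte 1: (39 XOR 9f) XOR 65 = a6 XOR 65 = c3
byte 2: (2f XOR 7a) XOR 79 = 55 XOR 79 = 2c
byte 3: (72 XOR ad) XOR 3d = df XOR 3d = e2
byte 4: (c7 XOR c3) XOR 30 = 04 XOR 30 = 34

[187, 195, 44, 226, 52]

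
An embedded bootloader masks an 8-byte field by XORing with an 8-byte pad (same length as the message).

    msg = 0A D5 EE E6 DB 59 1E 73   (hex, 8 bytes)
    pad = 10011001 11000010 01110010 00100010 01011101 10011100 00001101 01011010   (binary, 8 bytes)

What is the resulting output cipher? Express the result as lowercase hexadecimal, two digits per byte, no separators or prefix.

93179cc486c51329

XOR is its own inverse, so applying the key byte-wise gives the result directly.
byte 0: 0a ⊕ 99 = 93
byte 1: d5 ⊕ c2 = 17
byte 2: ee ⊕ 72 = 9c
byte 3: e6 ⊕ 22 = c4
byte 4: db ⊕ 5d = 86
byte 5: 59 ⊕ 9c = c5
byte 6: 1e ⊕ 0d = 13
byte 7: 73 ⊕ 5a = 29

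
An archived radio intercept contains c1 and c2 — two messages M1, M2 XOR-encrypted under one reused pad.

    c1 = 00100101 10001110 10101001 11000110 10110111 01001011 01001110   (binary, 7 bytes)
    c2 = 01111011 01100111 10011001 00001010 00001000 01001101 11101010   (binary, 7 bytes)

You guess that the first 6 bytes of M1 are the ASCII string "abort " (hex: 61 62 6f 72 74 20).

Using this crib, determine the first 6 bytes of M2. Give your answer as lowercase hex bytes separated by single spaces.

First, c1 ⊕ c2 = (M1 ⊕ K) ⊕ (M2 ⊕ K) = M1 ⊕ M2, so the key drops out. Then M2 = (M1 ⊕ M2) ⊕ M1 over the first 6 bytes.
byte 0: (25 ^ 7b) ^ 61 = 5e ^ 61 = 3f
byte 1: (8e ^ 67) ^ 62 = e9 ^ 62 = 8b
byte 2: (a9 ^ 99) ^ 6f = 30 ^ 6f = 5f
byte 3: (c6 ^ 0a) ^ 72 = cc ^ 72 = be
byte 4: (b7 ^ 08) ^ 74 = bf ^ 74 = cb
byte 5: (4b ^ 4d) ^ 20 = 06 ^ 20 = 26

3f 8b 5f be cb 26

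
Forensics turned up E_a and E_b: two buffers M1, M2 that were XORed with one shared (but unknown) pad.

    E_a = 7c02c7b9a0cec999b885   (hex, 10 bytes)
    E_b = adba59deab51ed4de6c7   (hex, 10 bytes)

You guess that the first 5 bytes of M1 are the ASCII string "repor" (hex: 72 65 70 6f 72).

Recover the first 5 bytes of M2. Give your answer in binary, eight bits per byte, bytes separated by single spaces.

First, E_a ⊕ E_b = (M1 ⊕ K) ⊕ (M2 ⊕ K) = M1 ⊕ M2, so the key drops out. Then M2 = (M1 ⊕ M2) ⊕ M1 over the first 5 bytes.
byte 0: (7c ^ ad) ^ 72 = d1 ^ 72 = a3
byte 1: (02 ^ ba) ^ 65 = b8 ^ 65 = dd
byte 2: (c7 ^ 59) ^ 70 = 9e ^ 70 = ee
byte 3: (b9 ^ de) ^ 6f = 67 ^ 6f = 08
byte 4: (a0 ^ ab) ^ 72 = 0b ^ 72 = 79

10100011 11011101 11101110 00001000 01111001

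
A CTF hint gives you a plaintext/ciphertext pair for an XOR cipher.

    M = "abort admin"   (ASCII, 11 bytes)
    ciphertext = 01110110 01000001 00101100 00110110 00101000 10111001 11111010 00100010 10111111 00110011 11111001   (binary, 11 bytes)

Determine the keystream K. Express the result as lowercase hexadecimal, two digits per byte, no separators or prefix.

172343445c999b46d25a97

Since ciphertext = M ⊕ K, XORing both sides with M gives K = M ⊕ ciphertext.
byte 0: 61 xor 76 = 17
byte 1: 62 xor 41 = 23
byte 2: 6f xor 2c = 43
byte 3: 72 xor 36 = 44
byte 4: 74 xor 28 = 5c
byte 5: 20 xor b9 = 99
byte 6: 61 xor fa = 9b
byte 7: 64 xor 22 = 46
byte 8: 6d xor bf = d2
byte 9: 69 xor 33 = 5a
byte 10: 6e xor f9 = 97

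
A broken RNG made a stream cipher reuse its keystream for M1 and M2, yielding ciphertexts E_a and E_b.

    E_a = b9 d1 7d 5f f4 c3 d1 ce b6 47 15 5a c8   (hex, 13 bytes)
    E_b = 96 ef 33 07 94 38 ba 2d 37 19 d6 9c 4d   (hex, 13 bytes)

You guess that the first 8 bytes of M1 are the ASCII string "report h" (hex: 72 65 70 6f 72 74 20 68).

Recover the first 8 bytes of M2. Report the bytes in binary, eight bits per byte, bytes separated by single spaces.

First, E_a ⊕ E_b = (M1 ⊕ K) ⊕ (M2 ⊕ K) = M1 ⊕ M2, so the key drops out. Then M2 = (M1 ⊕ M2) ⊕ M1 over the first 8 bytes.
byte 0: (b9 XOR 96) XOR 72 = 2f XOR 72 = 5d
byte 1: (d1 XOR ef) XOR 65 = 3e XOR 65 = 5b
byte 2: (7d XOR 33) XOR 70 = 4e XOR 70 = 3e
byte 3: (5f XOR 07) XOR 6f = 58 XOR 6f = 37
byte 4: (f4 XOR 94) XOR 72 = 60 XOR 72 = 12
byte 5: (c3 XOR 38) XOR 74 = fb XOR 74 = 8f
byte 6: (d1 XOR ba) XOR 20 = 6b XOR 20 = 4b
byte 7: (ce XOR 2d) XOR 68 = e3 XOR 68 = 8b

01011101 01011011 00111110 00110111 00010010 10001111 01001011 10001011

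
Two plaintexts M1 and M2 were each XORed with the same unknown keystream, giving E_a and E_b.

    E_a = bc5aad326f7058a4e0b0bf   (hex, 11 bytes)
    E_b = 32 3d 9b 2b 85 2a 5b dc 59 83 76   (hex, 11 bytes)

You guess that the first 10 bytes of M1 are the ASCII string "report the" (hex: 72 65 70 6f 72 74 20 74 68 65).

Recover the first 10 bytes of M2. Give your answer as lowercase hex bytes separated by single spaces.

First, E_a ⊕ E_b = (M1 ⊕ K) ⊕ (M2 ⊕ K) = M1 ⊕ M2, so the key drops out. Then M2 = (M1 ⊕ M2) ⊕ M1 over the first 10 bytes.
byte 0: (bc ⊕ 32) ⊕ 72 = 8e ⊕ 72 = fc
byte 1: (5a ⊕ 3d) ⊕ 65 = 67 ⊕ 65 = 02
byte 2: (ad ⊕ 9b) ⊕ 70 = 36 ⊕ 70 = 46
byte 3: (32 ⊕ 2b) ⊕ 6f = 19 ⊕ 6f = 76
byte 4: (6f ⊕ 85) ⊕ 72 = ea ⊕ 72 = 98
byte 5: (70 ⊕ 2a) ⊕ 74 = 5a ⊕ 74 = 2e
byte 6: (58 ⊕ 5b) ⊕ 20 = 03 ⊕ 20 = 23
byte 7: (a4 ⊕ dc) ⊕ 74 = 78 ⊕ 74 = 0c
byte 8: (e0 ⊕ 59) ⊕ 68 = b9 ⊕ 68 = d1
byte 9: (b0 ⊕ 83) ⊕ 65 = 33 ⊕ 65 = 56

fc 02 46 76 98 2e 23 0c d1 56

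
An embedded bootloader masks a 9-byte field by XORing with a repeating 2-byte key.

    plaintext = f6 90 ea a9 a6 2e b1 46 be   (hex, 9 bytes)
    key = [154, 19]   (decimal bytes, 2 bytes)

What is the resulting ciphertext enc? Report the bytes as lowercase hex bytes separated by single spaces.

6c 83 70 ba 3c 3d 2b 55 24

The 2-byte key repeats, so the effective keystream is 9a 13 9a 13 9a 13 9a 13 9a.
byte 0: 246 xor 154 = 108
byte 1: 144 xor  19 = 131
byte 2: 234 xor 154 = 112
byte 3: 169 xor  19 = 186
byte 4: 166 xor 154 =  60
byte 5:  46 xor  19 =  61
byte 6: 177 xor 154 =  43
byte 7:  70 xor  19 =  85
byte 8: 190 xor 154 =  36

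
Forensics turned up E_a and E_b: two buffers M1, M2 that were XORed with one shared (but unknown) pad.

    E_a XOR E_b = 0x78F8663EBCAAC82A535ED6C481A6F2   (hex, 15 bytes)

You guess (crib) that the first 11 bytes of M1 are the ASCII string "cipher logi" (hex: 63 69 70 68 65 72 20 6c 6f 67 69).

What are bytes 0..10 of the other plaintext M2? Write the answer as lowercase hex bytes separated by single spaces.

1b 91 16 56 d9 d8 e8 46 3c 39 bf

Since E_a ⊕ E_b = M1 ⊕ M2, XORing with the guessed M1 bytes yields the corresponding M2 bytes: M2 = (E_a ⊕ E_b) ⊕ M1.
01111000 ^ 01100011 = 00011011
11111000 ^ 01101001 = 10010001
01100110 ^ 01110000 = 00010110
00111110 ^ 01101000 = 01010110
10111100 ^ 01100101 = 11011001
10101010 ^ 01110010 = 11011000
11001000 ^ 00100000 = 11101000
00101010 ^ 01101100 = 01000110
01010011 ^ 01101111 = 00111100
01011110 ^ 01100111 = 00111001
11010110 ^ 01101001 = 10111111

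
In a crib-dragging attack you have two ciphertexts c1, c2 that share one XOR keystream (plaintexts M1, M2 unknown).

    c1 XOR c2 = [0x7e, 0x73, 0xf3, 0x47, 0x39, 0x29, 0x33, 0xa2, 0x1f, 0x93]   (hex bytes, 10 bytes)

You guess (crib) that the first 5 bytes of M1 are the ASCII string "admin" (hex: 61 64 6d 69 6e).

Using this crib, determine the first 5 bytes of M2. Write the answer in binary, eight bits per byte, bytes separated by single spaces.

00011111 00010111 10011110 00101110 01010111

Since c1 ⊕ c2 = M1 ⊕ M2, XORing with the guessed M1 bytes yields the corresponding M2 bytes: M2 = (c1 ⊕ c2) ⊕ M1.
01111110 XOR 01100001 = 00011111
01110011 XOR 01100100 = 00010111
11110011 XOR 01101101 = 10011110
01000111 XOR 01101001 = 00101110
00111001 XOR 01101110 = 01010111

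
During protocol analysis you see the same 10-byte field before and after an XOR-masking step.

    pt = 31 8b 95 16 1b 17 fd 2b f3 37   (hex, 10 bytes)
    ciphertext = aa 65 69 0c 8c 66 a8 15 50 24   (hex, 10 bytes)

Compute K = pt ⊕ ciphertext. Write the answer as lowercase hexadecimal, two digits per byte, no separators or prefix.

Since ciphertext = pt ⊕ K, XORing both sides with pt gives K = pt ⊕ ciphertext.
byte 0: 31 XOR aa = 9b
byte 1: 8b XOR 65 = ee
byte 2: 95 XOR 69 = fc
byte 3: 16 XOR 0c = 1a
byte 4: 1b XOR 8c = 97
byte 5: 17 XOR 66 = 71
byte 6: fd XOR a8 = 55
byte 7: 2b XOR 15 = 3e
byte 8: f3 XOR 50 = a3
byte 9: 37 XOR 24 = 13

9beefc1a9771553ea313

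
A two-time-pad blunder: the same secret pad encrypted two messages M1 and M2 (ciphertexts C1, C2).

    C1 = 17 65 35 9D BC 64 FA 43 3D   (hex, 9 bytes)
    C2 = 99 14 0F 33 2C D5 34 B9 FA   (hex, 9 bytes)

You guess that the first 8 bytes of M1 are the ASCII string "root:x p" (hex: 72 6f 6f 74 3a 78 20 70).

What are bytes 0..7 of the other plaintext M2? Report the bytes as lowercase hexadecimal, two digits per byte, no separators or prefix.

First, C1 ⊕ C2 = (M1 ⊕ K) ⊕ (M2 ⊕ K) = M1 ⊕ M2, so the key drops out. Then M2 = (M1 ⊕ M2) ⊕ M1 over the first 8 bytes.
byte 0: (17 xor 99) xor 72 = 8e xor 72 = fc
byte 1: (65 xor 14) xor 6f = 71 xor 6f = 1e
byte 2: (35 xor 0f) xor 6f = 3a xor 6f = 55
byte 3: (9d xor 33) xor 74 = ae xor 74 = da
byte 4: (bc xor 2c) xor 3a = 90 xor 3a = aa
byte 5: (64 xor d5) xor 78 = b1 xor 78 = c9
byte 6: (fa xor 34) xor 20 = ce xor 20 = ee
byte 7: (43 xor b9) xor 70 = fa xor 70 = 8a

fc1e55daaac9ee8a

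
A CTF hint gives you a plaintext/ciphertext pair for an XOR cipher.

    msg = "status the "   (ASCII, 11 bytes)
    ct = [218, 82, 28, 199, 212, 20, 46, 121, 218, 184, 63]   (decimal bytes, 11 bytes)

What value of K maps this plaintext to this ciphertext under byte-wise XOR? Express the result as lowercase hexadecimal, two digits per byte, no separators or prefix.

Since ct = msg ⊕ K, XORing both sides with msg gives K = msg ⊕ ct.
73 ^ da = a9
74 ^ 52 = 26
61 ^ 1c = 7d
74 ^ c7 = b3
75 ^ d4 = a1
73 ^ 14 = 67
20 ^ 2e = 0e
74 ^ 79 = 0d
68 ^ da = b2
65 ^ b8 = dd
20 ^ 3f = 1f

a9267db3a1670e0db2dd1f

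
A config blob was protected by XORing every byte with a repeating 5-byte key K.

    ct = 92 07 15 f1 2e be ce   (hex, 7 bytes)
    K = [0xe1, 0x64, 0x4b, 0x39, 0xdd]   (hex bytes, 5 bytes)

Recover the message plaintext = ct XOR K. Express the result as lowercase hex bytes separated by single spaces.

73 63 5e c8 f3 5f aa

The 5-byte key repeats, so the effective keystream is e1 64 4b 39 dd e1 64.
byte 0: 10010010 ⊕ 11100001 = 01110011
byte 1: 00000111 ⊕ 01100100 = 01100011
byte 2: 00010101 ⊕ 01001011 = 01011110
byte 3: 11110001 ⊕ 00111001 = 11001000
byte 4: 00101110 ⊕ 11011101 = 11110011
byte 5: 10111110 ⊕ 11100001 = 01011111
byte 6: 11001110 ⊕ 01100100 = 10101010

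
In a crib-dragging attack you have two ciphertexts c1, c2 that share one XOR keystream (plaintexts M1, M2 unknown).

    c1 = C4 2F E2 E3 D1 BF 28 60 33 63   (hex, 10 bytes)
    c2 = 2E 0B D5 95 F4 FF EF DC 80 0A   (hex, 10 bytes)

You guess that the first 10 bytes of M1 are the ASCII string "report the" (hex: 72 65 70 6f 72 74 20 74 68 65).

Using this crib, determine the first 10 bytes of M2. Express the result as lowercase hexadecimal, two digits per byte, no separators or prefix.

First, c1 ⊕ c2 = (M1 ⊕ K) ⊕ (M2 ⊕ K) = M1 ⊕ M2, so the key drops out. Then M2 = (M1 ⊕ M2) ⊕ M1 over the first 10 bytes.
byte 0: (c4 xor 2e) xor 72 = ea xor 72 = 98
byte 1: (2f xor 0b) xor 65 = 24 xor 65 = 41
byte 2: (e2 xor d5) xor 70 = 37 xor 70 = 47
byte 3: (e3 xor 95) xor 6f = 76 xor 6f = 19
byte 4: (d1 xor f4) xor 72 = 25 xor 72 = 57
byte 5: (bf xor ff) xor 74 = 40 xor 74 = 34
byte 6: (28 xor ef) xor 20 = c7 xor 20 = e7
byte 7: (60 xor dc) xor 74 = bc xor 74 = c8
byte 8: (33 xor 80) xor 68 = b3 xor 68 = db
byte 9: (63 xor 0a) xor 65 = 69 xor 65 = 0c

984147195734e7c8db0c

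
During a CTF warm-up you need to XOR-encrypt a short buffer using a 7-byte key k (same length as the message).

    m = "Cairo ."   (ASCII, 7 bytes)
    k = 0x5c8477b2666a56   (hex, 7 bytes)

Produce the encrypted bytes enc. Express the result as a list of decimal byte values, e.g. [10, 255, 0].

[31, 229, 30, 192, 9, 74, 120]

43 xor 5c = 1f
61 xor 84 = e5
69 xor 77 = 1e
72 xor b2 = c0
6f xor 66 = 09
20 xor 6a = 4a
2e xor 56 = 78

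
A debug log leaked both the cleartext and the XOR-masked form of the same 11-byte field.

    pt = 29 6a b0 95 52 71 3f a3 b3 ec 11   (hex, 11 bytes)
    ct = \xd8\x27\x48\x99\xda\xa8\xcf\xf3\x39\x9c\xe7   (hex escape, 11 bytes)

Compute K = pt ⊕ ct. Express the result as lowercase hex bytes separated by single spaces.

f1 4d f8 0c 88 d9 f0 50 8a 70 f6

Since ct = pt ⊕ K, XORing both sides with pt gives K = pt ⊕ ct.
29 xor d8 = f1
6a xor 27 = 4d
b0 xor 48 = f8
95 xor 99 = 0c
52 xor da = 88
71 xor a8 = d9
3f xor cf = f0
a3 xor f3 = 50
b3 xor 39 = 8a
ec xor 9c = 70
11 xor e7 = f6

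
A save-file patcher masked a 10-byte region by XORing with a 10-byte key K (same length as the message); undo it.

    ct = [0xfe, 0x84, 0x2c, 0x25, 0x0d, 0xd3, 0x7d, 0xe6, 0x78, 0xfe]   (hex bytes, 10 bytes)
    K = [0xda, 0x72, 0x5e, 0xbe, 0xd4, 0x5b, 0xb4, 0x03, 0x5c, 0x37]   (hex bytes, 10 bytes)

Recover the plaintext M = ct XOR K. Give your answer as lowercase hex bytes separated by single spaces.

24 f6 72 9b d9 88 c9 e5 24 c9

254 XOR 218 =  36
132 XOR 114 = 246
 44 XOR  94 = 114
 37 XOR 190 = 155
 13 XOR 212 = 217
211 XOR  91 = 136
125 XOR 180 = 201
230 XOR   3 = 229
120 XOR  92 =  36
254 XOR  55 = 201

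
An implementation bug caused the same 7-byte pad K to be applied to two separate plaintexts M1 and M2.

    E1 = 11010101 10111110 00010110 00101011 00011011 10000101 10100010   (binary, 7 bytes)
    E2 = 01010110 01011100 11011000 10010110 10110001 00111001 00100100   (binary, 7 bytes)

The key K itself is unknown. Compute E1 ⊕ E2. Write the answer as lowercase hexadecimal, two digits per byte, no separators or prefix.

E1 ⊕ E2 = (M1 ⊕ K) ⊕ (M2 ⊕ K) = M1 ⊕ M2 — the shared key cancels under XOR.
byte 0: 213 ⊕  86 = 131
byte 1: 190 ⊕  92 = 226
byte 2:  22 ⊕ 216 = 206
byte 3:  43 ⊕ 150 = 189
byte 4:  27 ⊕ 177 = 170
byte 5: 133 ⊕  57 = 188
byte 6: 162 ⊕  36 = 134

83e2cebdaabc86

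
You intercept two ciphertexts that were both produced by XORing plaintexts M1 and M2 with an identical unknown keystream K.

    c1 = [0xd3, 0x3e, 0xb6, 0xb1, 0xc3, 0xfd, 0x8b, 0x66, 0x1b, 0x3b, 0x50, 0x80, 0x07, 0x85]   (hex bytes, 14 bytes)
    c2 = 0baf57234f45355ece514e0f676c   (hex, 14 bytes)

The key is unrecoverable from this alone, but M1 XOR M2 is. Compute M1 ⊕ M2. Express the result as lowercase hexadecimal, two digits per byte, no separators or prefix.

d891e1928cb8be38d56a1e8f60e9

c1 ⊕ c2 = (M1 ⊕ K) ⊕ (M2 ⊕ K) = M1 ⊕ M2 — the shared key cancels under XOR.
d3 xor 0b = d8
3e xor af = 91
b6 xor 57 = e1
b1 xor 23 = 92
c3 xor 4f = 8c
fd xor 45 = b8
8b xor 35 = be
66 xor 5e = 38
1b xor ce = d5
3b xor 51 = 6a
50 xor 4e = 1e
80 xor 0f = 8f
07 xor 67 = 60
85 xor 6c = e9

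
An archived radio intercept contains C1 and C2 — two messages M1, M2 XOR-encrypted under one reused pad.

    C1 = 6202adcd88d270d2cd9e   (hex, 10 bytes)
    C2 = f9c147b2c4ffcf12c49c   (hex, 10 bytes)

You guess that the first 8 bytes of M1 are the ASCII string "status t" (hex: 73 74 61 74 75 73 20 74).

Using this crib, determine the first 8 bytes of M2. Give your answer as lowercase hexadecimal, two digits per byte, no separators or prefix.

e8b78b0b395e9fb4

First, C1 ⊕ C2 = (M1 ⊕ K) ⊕ (M2 ⊕ K) = M1 ⊕ M2, so the key drops out. Then M2 = (M1 ⊕ M2) ⊕ M1 over the first 8 bytes.
byte 0: (62 xor f9) xor 73 = 9b xor 73 = e8
byte 1: (02 xor c1) xor 74 = c3 xor 74 = b7
byte 2: (ad xor 47) xor 61 = ea xor 61 = 8b
byte 3: (cd xor b2) xor 74 = 7f xor 74 = 0b
byte 4: (88 xor c4) xor 75 = 4c xor 75 = 39
byte 5: (d2 xor ff) xor 73 = 2d xor 73 = 5e
byte 6: (70 xor cf) xor 20 = bf xor 20 = 9f
byte 7: (d2 xor 12) xor 74 = c0 xor 74 = b4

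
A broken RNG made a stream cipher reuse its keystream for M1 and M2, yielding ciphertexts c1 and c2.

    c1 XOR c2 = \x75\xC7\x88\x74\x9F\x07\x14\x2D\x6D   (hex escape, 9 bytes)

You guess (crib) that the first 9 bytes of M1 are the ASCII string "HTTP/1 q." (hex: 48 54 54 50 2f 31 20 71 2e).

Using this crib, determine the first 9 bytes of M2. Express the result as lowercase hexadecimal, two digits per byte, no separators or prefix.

Since c1 ⊕ c2 = M1 ⊕ M2, XORing with the guessed M1 bytes yields the corresponding M2 bytes: M2 = (c1 ⊕ c2) ⊕ M1.
75 ^ 48 = 3d
c7 ^ 54 = 93
88 ^ 54 = dc
74 ^ 50 = 24
9f ^ 2f = b0
07 ^ 31 = 36
14 ^ 20 = 34
2d ^ 71 = 5c
6d ^ 2e = 43

3d93dc24b036345c43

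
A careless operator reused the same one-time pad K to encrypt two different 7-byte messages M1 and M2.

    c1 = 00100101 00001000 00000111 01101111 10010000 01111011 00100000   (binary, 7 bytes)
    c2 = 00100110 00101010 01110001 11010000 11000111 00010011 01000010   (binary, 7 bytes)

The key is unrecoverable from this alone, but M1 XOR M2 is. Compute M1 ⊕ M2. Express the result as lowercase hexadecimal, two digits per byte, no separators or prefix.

032276bf576862

c1 ⊕ c2 = (M1 ⊕ K) ⊕ (M2 ⊕ K) = M1 ⊕ M2 — the shared key cancels under XOR.
25 ⊕ 26 = 03
08 ⊕ 2a = 22
07 ⊕ 71 = 76
6f ⊕ d0 = bf
90 ⊕ c7 = 57
7b ⊕ 13 = 68
20 ⊕ 42 = 62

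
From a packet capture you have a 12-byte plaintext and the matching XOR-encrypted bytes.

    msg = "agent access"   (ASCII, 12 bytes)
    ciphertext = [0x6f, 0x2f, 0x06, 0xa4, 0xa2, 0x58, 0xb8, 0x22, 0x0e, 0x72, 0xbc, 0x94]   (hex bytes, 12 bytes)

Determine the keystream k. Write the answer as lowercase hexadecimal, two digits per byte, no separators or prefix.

0e4863cad678d9416d17cfe7

Since ciphertext = msg ⊕ k, XORing both sides with msg gives k = msg ⊕ ciphertext.
61 XOR 6f = 0e
67 XOR 2f = 48
65 XOR 06 = 63
6e XOR a4 = ca
74 XOR a2 = d6
20 XOR 58 = 78
61 XOR b8 = d9
63 XOR 22 = 41
63 XOR 0e = 6d
65 XOR 72 = 17
73 XOR bc = cf
73 XOR 94 = e7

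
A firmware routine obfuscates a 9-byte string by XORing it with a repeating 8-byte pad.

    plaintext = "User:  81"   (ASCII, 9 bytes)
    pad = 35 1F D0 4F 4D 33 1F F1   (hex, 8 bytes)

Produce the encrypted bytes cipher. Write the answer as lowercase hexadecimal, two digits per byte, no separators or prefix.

The 8-byte key repeats, so the effective keystream is 35 1f d0 4f 4d 33 1f f1 35.
byte 0: 55 ⊕ 35 = 60
byte 1: 73 ⊕ 1f = 6c
byte 2: 65 ⊕ d0 = b5
byte 3: 72 ⊕ 4f = 3d
byte 4: 3a ⊕ 4d = 77
byte 5: 20 ⊕ 33 = 13
byte 6: 20 ⊕ 1f = 3f
byte 7: 38 ⊕ f1 = c9
byte 8: 31 ⊕ 35 = 04

606cb53d77133fc904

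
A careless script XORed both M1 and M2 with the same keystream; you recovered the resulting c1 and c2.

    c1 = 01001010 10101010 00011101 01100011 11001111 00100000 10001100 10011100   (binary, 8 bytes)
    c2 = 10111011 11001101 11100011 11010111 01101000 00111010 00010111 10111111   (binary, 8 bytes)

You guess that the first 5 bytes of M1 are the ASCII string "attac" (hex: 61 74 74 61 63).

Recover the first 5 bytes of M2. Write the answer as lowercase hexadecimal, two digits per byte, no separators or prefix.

First, c1 ⊕ c2 = (M1 ⊕ K) ⊕ (M2 ⊕ K) = M1 ⊕ M2, so the key drops out. Then M2 = (M1 ⊕ M2) ⊕ M1 over the first 5 bytes.
byte 0: (4a ^ bb) ^ 61 = f1 ^ 61 = 90
byte 1: (aa ^ cd) ^ 74 = 67 ^ 74 = 13
byte 2: (1d ^ e3) ^ 74 = fe ^ 74 = 8a
byte 3: (63 ^ d7) ^ 61 = b4 ^ 61 = d5
byte 4: (cf ^ 68) ^ 63 = a7 ^ 63 = c4

90138ad5c4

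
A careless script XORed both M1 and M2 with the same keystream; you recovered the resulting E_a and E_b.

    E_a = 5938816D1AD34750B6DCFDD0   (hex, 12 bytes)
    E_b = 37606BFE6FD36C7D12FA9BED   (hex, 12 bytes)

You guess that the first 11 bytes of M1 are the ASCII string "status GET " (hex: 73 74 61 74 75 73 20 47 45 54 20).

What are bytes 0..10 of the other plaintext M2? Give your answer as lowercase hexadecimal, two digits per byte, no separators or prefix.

First, E_a ⊕ E_b = (M1 ⊕ K) ⊕ (M2 ⊕ K) = M1 ⊕ M2, so the key drops out. Then M2 = (M1 ⊕ M2) ⊕ M1 over the first 11 bytes.
byte 0: (59 ^ 37) ^ 73 = 6e ^ 73 = 1d
byte 1: (38 ^ 60) ^ 74 = 58 ^ 74 = 2c
byte 2: (81 ^ 6b) ^ 61 = ea ^ 61 = 8b
byte 3: (6d ^ fe) ^ 74 = 93 ^ 74 = e7
byte 4: (1a ^ 6f) ^ 75 = 75 ^ 75 = 00
byte 5: (d3 ^ d3) ^ 73 = 00 ^ 73 = 73
byte 6: (47 ^ 6c) ^ 20 = 2b ^ 20 = 0b
byte 7: (50 ^ 7d) ^ 47 = 2d ^ 47 = 6a
byte 8: (b6 ^ 12) ^ 45 = a4 ^ 45 = e1
byte 9: (dc ^ fa) ^ 54 = 26 ^ 54 = 72
byte 10: (fd ^ 9b) ^ 20 = 66 ^ 20 = 46

1d2c8be700730b6ae17246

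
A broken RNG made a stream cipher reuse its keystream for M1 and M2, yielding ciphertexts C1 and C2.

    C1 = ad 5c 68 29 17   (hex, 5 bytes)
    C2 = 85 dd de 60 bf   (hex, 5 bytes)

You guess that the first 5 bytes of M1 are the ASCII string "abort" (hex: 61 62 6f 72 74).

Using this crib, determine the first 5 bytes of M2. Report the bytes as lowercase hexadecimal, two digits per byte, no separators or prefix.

First, C1 ⊕ C2 = (M1 ⊕ K) ⊕ (M2 ⊕ K) = M1 ⊕ M2, so the key drops out. Then M2 = (M1 ⊕ M2) ⊕ M1 over the first 5 bytes.
byte 0: (ad ⊕ 85) ⊕ 61 = 28 ⊕ 61 = 49
byte 1: (5c ⊕ dd) ⊕ 62 = 81 ⊕ 62 = e3
byte 2: (68 ⊕ de) ⊕ 6f = b6 ⊕ 6f = d9
byte 3: (29 ⊕ 60) ⊕ 72 = 49 ⊕ 72 = 3b
byte 4: (17 ⊕ bf) ⊕ 74 = a8 ⊕ 74 = dc

49e3d93bdc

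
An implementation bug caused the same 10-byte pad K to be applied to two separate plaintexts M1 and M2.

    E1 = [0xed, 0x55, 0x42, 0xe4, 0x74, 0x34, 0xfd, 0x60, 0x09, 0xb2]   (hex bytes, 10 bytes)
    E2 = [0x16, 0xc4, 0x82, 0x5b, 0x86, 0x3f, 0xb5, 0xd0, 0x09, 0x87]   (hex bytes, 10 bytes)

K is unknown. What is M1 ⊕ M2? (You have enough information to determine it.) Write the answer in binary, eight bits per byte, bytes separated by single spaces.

11111011 10010001 11000000 10111111 11110010 00001011 01001000 10110000 00000000 00110101

E1 ⊕ E2 = (M1 ⊕ K) ⊕ (M2 ⊕ K) = M1 ⊕ M2 — the shared key cancels under XOR.
byte 0: ed ⊕ 16 = fb
byte 1: 55 ⊕ c4 = 91
byte 2: 42 ⊕ 82 = c0
byte 3: e4 ⊕ 5b = bf
byte 4: 74 ⊕ 86 = f2
byte 5: 34 ⊕ 3f = 0b
byte 6: fd ⊕ b5 = 48
byte 7: 60 ⊕ d0 = b0
byte 8: 09 ⊕ 09 = 00
byte 9: b2 ⊕ 87 = 35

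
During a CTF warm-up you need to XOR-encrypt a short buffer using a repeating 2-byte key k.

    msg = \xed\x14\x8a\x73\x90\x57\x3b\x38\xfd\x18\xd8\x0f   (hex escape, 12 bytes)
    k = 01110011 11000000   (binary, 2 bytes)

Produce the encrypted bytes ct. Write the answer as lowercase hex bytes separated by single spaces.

9e d4 f9 b3 e3 97 48 f8 8e d8 ab cf

The 2-byte key repeats, so the effective keystream is 73 c0 73 c0 73 c0 73 c0 73 c0 73 c0.
byte 0: ed ⊕ 73 = 9e
byte 1: 14 ⊕ c0 = d4
byte 2: 8a ⊕ 73 = f9
byte 3: 73 ⊕ c0 = b3
byte 4: 90 ⊕ 73 = e3
byte 5: 57 ⊕ c0 = 97
byte 6: 3b ⊕ 73 = 48
byte 7: 38 ⊕ c0 = f8
byte 8: fd ⊕ 73 = 8e
byte 9: 18 ⊕ c0 = d8
byte 10: d8 ⊕ 73 = ab
byte 11: 0f ⊕ c0 = cf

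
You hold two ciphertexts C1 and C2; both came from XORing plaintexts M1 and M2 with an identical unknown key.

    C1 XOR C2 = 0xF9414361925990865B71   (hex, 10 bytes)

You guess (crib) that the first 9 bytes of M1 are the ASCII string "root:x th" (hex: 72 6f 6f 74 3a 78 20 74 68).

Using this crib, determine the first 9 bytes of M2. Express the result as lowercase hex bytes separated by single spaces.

Since C1 ⊕ C2 = M1 ⊕ M2, XORing with the guessed M1 bytes yields the corresponding M2 bytes: M2 = (C1 ⊕ C2) ⊕ M1.
byte 0: f9 ⊕ 72 = 8b
byte 1: 41 ⊕ 6f = 2e
byte 2: 43 ⊕ 6f = 2c
byte 3: 61 ⊕ 74 = 15
byte 4: 92 ⊕ 3a = a8
byte 5: 59 ⊕ 78 = 21
byte 6: 90 ⊕ 20 = b0
byte 7: 86 ⊕ 74 = f2
byte 8: 5b ⊕ 68 = 33

8b 2e 2c 15 a8 21 b0 f2 33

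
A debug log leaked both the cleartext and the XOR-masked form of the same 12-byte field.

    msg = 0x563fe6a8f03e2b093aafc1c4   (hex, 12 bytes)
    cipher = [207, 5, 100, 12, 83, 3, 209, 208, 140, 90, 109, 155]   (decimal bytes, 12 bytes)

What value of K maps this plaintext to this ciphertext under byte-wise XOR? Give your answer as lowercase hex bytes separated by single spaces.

Since cipher = msg ⊕ K, XORing both sides with msg gives K = msg ⊕ cipher.
byte 0: 56 XOR cf = 99
byte 1: 3f XOR 05 = 3a
byte 2: e6 XOR 64 = 82
byte 3: a8 XOR 0c = a4
byte 4: f0 XOR 53 = a3
byte 5: 3e XOR 03 = 3d
byte 6: 2b XOR d1 = fa
byte 7: 09 XOR d0 = d9
byte 8: 3a XOR 8c = b6
byte 9: af XOR 5a = f5
byte 10: c1 XOR 6d = ac
byte 11: c4 XOR 9b = 5f

99 3a 82 a4 a3 3d fa d9 b6 f5 ac 5f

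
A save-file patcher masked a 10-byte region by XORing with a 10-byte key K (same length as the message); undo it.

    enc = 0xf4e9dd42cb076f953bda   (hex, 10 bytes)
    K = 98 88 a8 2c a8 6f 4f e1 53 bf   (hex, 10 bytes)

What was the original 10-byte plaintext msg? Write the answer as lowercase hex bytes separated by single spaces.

6c 61 75 6e 63 68 20 74 68 65

XOR is its own inverse, so applying the key byte-wise gives the result directly.
byte 0: f4 xor 98 = 6c
byte 1: e9 xor 88 = 61
byte 2: dd xor a8 = 75
byte 3: 42 xor 2c = 6e
byte 4: cb xor a8 = 63
byte 5: 07 xor 6f = 68
byte 6: 6f xor 4f = 20
byte 7: 95 xor e1 = 74
byte 8: 3b xor 53 = 68
byte 9: da xor bf = 65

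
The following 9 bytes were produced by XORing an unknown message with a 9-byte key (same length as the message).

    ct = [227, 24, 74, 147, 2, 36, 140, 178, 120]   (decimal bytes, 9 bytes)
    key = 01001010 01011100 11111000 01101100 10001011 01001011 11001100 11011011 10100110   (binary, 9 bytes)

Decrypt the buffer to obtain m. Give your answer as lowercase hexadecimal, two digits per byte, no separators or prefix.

a944b2ff896f4069de

227 xor  74 = 169
 24 xor  92 =  68
 74 xor 248 = 178
147 xor 108 = 255
  2 xor 139 = 137
 36 xor  75 = 111
140 xor 204 =  64
178 xor 219 = 105
120 xor 166 = 222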